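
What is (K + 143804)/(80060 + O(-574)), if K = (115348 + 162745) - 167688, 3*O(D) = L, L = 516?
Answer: 254209/80232 ≈ 3.1684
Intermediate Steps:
O(D) = 172 (O(D) = (⅓)*516 = 172)
K = 110405 (K = 278093 - 167688 = 110405)
(K + 143804)/(80060 + O(-574)) = (110405 + 143804)/(80060 + 172) = 254209/80232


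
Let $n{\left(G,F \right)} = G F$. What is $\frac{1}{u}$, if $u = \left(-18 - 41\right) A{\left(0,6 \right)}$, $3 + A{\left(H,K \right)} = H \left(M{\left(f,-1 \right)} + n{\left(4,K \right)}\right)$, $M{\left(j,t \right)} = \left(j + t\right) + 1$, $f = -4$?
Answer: $\frac{1}{177} \approx 0.0056497$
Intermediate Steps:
$n{\left(G,F \right)} = F G$
$M{\left(j,t \right)} = 1 + j + t$
$A{\left(H,K \right)} = -3 + H \left(-4 + 4 K\right)$ ($A{\left(H,K \right)} = -3 + H \left(\left(1 - 4 - 1\right) + K 4\right) = -3 + H \left(-4 + 4 K\right)$)
$u = 177$ ($u = \left(-18 - 41\right) \left(-3 - 0 + 4 \cdot 0 \cdot 6\right) = - 59 \left(-3 + 0 + 0\right) = \left(-59\right) \left(-3\right) = 177$)
$\frac{1}{u} = \frac{1}{177}$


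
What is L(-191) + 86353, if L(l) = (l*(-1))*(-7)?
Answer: 85016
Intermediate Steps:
L(l) = 7*l (L(l) = -l*(-7) = 7*l)
L(-191) + 86353 = 7*(-191) + 86353 = -1337 + 86353 = 85016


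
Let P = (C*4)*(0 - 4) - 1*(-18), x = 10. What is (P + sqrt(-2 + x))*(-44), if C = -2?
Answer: -2200 - 88*sqrt(2) ≈ -2324.4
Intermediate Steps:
P = 50 (P = (-2*4)*(0 - 4) - 1*(-18) = -8*(-4) + 18 = 32 + 18 = 50)
(P + sqrt(-2 + x))*(-44) = (50 + sqrt(-2 + 10))*(-44) = (50 + sqrt(8))*(-44) = (50 + 2*sqrt(2))*(-44) = -2200 - 88*sqrt(2)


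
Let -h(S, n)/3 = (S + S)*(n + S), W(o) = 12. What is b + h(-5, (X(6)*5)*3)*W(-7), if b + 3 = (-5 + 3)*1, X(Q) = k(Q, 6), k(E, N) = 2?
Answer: 8995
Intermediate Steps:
X(Q) = 2
b = -5 (b = -3 + (-5 + 3)*1 = -3 - 2*1 = -3 - 2 = -5)
h(S, n) = -6*S*(S + n) (h(S, n) = -3*(S + S)*(n + S) = -3*2*S*(S + n) = -6*S*(S + n))
b + h(-5, (X(6)*5)*3)*W(-7) = -5 - 6*(-5)*(-5 + (2*5)*3)*12 = -5 - 6*(-5)*(-5 + 10*3)*12 = -5 - 6*(-5)*(-5 + 30)*12 = -5 - 6*(-5)*25*12 = -5 + 750*12 = -5 + 9000 = 8995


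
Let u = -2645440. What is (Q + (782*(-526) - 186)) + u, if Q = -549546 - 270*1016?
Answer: -3880824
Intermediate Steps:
Q = -823866 (Q = -549546 - 1*274320 = -549546 - 274320 = -823866)
(Q + (782*(-526) - 186)) + u = (-823866 + (782*(-526) - 186)) - 2645440 = (-823866 + (-411332 - 186)) - 2645440 = (-823866 - 411518) - 2645440 = -1235384 - 2645440 = -3880824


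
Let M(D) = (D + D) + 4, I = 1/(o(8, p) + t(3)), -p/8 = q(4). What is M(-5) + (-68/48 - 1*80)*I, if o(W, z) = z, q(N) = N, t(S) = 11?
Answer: -535/252 ≈ -2.1230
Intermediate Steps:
p = -32 (p = -8*4 = -32)
I = -1/21 (I = 1/(-32 + 11) = 1/(-21) = -1/21 ≈ -0.047619)
M(D) = 4 + 2*D (M(D) = 2*D + 4 = 4 + 2*D)
M(-5) + (-68/48 - 1*80)*I = (4 + 2*(-5)) + (-68/48 - 1*80)*(-1/21) = (4 - 10) + (-68*1/48 - 80)*(-1/21) = -6 + (-17/12 - 80)*(-1/21) = -6 - 977/12*(-1/21) = -6 + 977/252 = -535/252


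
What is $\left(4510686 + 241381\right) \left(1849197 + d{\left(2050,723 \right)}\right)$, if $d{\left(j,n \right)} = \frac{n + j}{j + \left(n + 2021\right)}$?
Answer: $\frac{896326100472251}{102} \approx 8.7875 \cdot 10^{12}$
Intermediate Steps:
$d{\left(j,n \right)} = \frac{j + n}{2021 + j + n}$ ($d{\left(j,n \right)} = \frac{j + n}{j + \left(2021 + n\right)} = \frac{j + n}{2021 + j + n}$)
$\left(4510686 + 241381\right) \left(1849197 + d{\left(2050,723 \right)}\right) = \left(4510686 + 241381\right) \left(1849197 + \frac{2050 + 723}{2021 + 2050 + 723}\right) = 4752067 \left(1849197 + \frac{1}{4794} \cdot 2773\right) = 4752067 \left(1849197 + \frac{59}{102}\right) = 4752067 \cdot \frac{188618153}{102} = \frac{896326100472251}{102}$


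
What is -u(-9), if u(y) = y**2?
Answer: -81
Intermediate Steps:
-u(-9) = -1*(-9)**2 = -1*81 = -81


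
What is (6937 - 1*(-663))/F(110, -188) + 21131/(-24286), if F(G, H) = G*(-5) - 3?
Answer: -196259043/13430158 ≈ -14.613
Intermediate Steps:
F(G, H) = -3 - 5*G (F(G, H) = -5*G - 3 = -3 - 5*G)
(6937 - 1*(-663))/F(110, -188) + 21131/(-24286) = (6937 - 1*(-663))/(-3 - 5*110) + 21131/(-24286) = (6937 + 663)/(-3 - 550) + 21131*(-1/24286) = 7600/(-553) - 21131/24286 = 7600*(-1/553) - 21131/24286 = -7600/553 - 21131/24286 = -196259043/13430158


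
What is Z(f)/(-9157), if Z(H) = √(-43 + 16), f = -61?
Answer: -3*I*√3/9157 ≈ -0.00056745*I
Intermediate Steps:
Z(H) = 3*I*√3 (Z(H) = √(-27) = 3*I*√3)
Z(f)/(-9157) = (3*I*√3)/(-9157) = (3*I*√3)*(-1/9157) = -3*I*√3/9157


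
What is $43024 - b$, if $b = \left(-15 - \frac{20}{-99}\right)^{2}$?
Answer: $\frac{419531999}{9801} \approx 42805.0$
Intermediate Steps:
$b = \frac{2146225}{9801}$ ($b = \left(-15 - - \frac{20}{99}\right)^{2} = \left(-15 + \frac{20}{99}\right)^{2} = \left(- \frac{1465}{99}\right)^{2} = \frac{2146225}{9801} \approx 218.98$)
$43024 - b = 43024 - \frac{2146225}{9801} = \frac{419531999}{9801}$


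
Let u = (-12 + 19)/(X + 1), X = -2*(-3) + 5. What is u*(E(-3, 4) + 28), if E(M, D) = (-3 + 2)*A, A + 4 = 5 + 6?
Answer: 49/4 ≈ 12.250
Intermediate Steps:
A = 7 (A = -4 + (5 + 6) = -4 + 11 = 7)
X = 11 (X = 6 + 5 = 11)
E(M, D) = -7 (E(M, D) = (-3 + 2)*7 = -1*7 = -7)
u = 7/12 (u = (-12 + 19)/(11 + 1) = 7/12 ≈ 0.58333)
u*(E(-3, 4) + 28) = 7*(-7 + 28)/12 = (7/12)*21 = 49/4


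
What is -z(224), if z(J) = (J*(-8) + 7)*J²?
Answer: 89564160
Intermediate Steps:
z(J) = J²*(7 - 8*J) (z(J) = (-8*J + 7)*J² = (7 - 8*J)*J² = J²*(7 - 8*J))
-z(224) = -224²*(7 - 8*224) = -50176*(7 - 1792) = -50176*(-1785) = -1*(-89564160) = 89564160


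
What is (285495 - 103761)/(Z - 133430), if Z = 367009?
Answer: 181734/233579 ≈ 0.77804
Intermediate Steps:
(285495 - 103761)/(Z - 133430) = (285495 - 103761)/(367009 - 133430) = 181734/233579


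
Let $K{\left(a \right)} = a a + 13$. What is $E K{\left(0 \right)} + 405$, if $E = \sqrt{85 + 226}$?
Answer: $405 + 13 \sqrt{311} \approx 634.26$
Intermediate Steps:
$E = \sqrt{311} \approx 17.635$
$K{\left(a \right)} = 13 + a^{2}$ ($K{\left(a \right)} = a^{2} + 13 = 13 + a^{2}$)
$E K{\left(0 \right)} + 405 = \sqrt{311} \left(13 + 0^{2}\right) + 405 = \sqrt{311} \left(13 + 0\right) + 405 = \sqrt{311} \cdot 13 + 405 = 13 \sqrt{311} + 405 = 405 + 13 \sqrt{311}$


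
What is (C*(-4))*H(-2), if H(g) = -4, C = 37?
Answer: 592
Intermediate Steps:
(C*(-4))*H(-2) = (37*(-4))*(-4) = -148*(-4) = 592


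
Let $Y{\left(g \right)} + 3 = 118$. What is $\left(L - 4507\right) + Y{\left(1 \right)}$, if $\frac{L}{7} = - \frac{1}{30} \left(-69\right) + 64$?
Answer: $- \frac{39279}{10} \approx -3927.9$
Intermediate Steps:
$Y{\left(g \right)} = 115$ ($Y{\left(g \right)} = -3 + 118 = 115$)
$L = \frac{4641}{10}$ ($L = 7 \left(- \frac{1}{30} \left(-69\right) + 64\right) = 7 \left(\left(-1\right) \frac{1}{30} \left(-69\right) + 64\right) = 7 \left(\left(- \frac{1}{30}\right) \left(-69\right) + 64\right) = 7 \left(\frac{23}{10} + 64\right) = 7 \cdot \frac{663}{10} = \frac{4641}{10} \approx 464.1$)
$\left(L - 4507\right) + Y{\left(1 \right)} = \left(\frac{4641}{10} - 4507\right) + 115 = - \frac{40429}{10} + 115 = - \frac{39279}{10}$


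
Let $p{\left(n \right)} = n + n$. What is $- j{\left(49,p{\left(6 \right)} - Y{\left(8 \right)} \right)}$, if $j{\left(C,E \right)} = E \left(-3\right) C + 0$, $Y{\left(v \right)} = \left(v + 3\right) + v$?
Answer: $-1029$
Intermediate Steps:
$p{\left(n \right)} = 2 n$
$Y{\left(v \right)} = 3 + 2 v$ ($Y{\left(v \right)} = \left(3 + v\right) + v = 3 + 2 v$)
$j{\left(C,E \right)} = - 3 C E$ ($j{\left(C,E \right)} = - 3 E C + 0 = - 3 C E + 0 = - 3 C E$)
$- j{\left(49,p{\left(6 \right)} - Y{\left(8 \right)} \right)} = - \left(-3\right) 49 \left(2 \cdot 6 - \left(3 + 2 \cdot 8\right)\right) = - \left(-3\right) 49 \left(12 - \left(3 + 16\right)\right) = - \left(-3\right) 49 \left(12 - 19\right) = - \left(-3\right) 49 \left(-7\right) = \left(-1\right) 1029 = -1029$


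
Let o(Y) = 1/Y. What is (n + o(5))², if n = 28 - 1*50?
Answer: 11881/25 ≈ 475.24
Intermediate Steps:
n = -22 (n = 28 - 50 = -22)
(n + o(5))² = (-22 + 1/5)² = (-22 + ⅕)² = (-109/5)² = 11881/25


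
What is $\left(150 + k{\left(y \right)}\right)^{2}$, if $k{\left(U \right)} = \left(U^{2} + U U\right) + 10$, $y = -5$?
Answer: $44100$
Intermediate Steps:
$k{\left(U \right)} = 10 + 2 U^{2}$ ($k{\left(U \right)} = \left(U^{2} + U^{2}\right) + 10 = 2 U^{2} + 10 = 10 + 2 U^{2}$)
$\left(150 + k{\left(y \right)}\right)^{2} = \left(150 + \left(10 + 2 \left(-5\right)^{2}\right)\right)^{2} = \left(150 + \left(10 + 2 \cdot 25\right)\right)^{2} = \left(150 + \left(10 + 50\right)\right)^{2} = \left(150 + 60\right)^{2} = 210^{2} = 44100$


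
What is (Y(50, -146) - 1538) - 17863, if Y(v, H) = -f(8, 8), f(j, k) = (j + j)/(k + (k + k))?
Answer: -58205/3 ≈ -19402.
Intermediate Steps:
f(j, k) = 2*j/(3*k) (f(j, k) = (2*j)/(k + 2*k) = (2*j)/((3*k)) = (2*j)*(1/(3*k)) = 2*j/(3*k))
Y(v, H) = -2/3 (Y(v, H) = -2*8/(3*8) = -1*2/3 = -2/3)
(Y(50, -146) - 1538) - 17863 = (-2/3 - 1538) - 17863 = -4616/3 - 17863 = -58205/3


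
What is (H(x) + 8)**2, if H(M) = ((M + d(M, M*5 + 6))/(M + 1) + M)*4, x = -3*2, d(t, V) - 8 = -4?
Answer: 5184/25 ≈ 207.36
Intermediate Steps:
d(t, V) = 4 (d(t, V) = 8 - 4 = 4)
x = -6
H(M) = 4*M + 4*(4 + M)/(1 + M) (H(M) = ((M + 4)/(M + 1) + M)*4 = ((4 + M)/(1 + M) + M)*4 = (M + (4 + M)/(1 + M))*4 = 4*M + 4*(4 + M)/(1 + M))
(H(x) + 8)**2 = (4*(4 + (-6)**2 + 2*(-6))/(1 - 6) + 8)**2 = (4*(4 + 36 - 12)/(-5) + 8)**2 = (4*(-1/5)*28 + 8)**2 = (-112/5 + 8)**2 = (-72/5)**2 = 5184/25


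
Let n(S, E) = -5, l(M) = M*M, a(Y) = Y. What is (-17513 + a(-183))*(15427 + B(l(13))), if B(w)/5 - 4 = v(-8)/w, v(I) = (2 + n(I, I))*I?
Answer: -46198292448/169 ≈ -2.7336e+8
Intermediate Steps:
l(M) = M²
v(I) = -3*I (v(I) = (2 - 5)*I = -3*I)
B(w) = 20 + 120/w (B(w) = 20 + 5*((-3*(-8))/w) = 20 + 5*(24/w) = 20 + 120/w)
(-17513 + a(-183))*(15427 + B(l(13))) = (-17513 - 183)*(15427 + (20 + 120/(13²))) = -17696*(15427 + (20 + 120/169)) = -17696*(15427 + 3500/169) = -17696*2610663/169 = -46198292448/169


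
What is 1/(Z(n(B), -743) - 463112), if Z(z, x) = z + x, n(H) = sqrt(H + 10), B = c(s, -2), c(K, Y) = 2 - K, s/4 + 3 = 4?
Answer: -463855/215161461017 - 2*sqrt(2)/215161461017 ≈ -2.1559e-6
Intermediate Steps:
s = 4 (s = -12 + 4*4 = -12 + 16 = 4)
B = -2 (B = 2 - 1*4 = 2 - 4 = -2)
n(H) = sqrt(10 + H)
Z(z, x) = x + z
1/(Z(n(B), -743) - 463112) = 1/((-743 + sqrt(10 - 2)) - 463112) = 1/((-743 + sqrt(8)) - 463112) = 1/((-743 + 2*sqrt(2)) - 463112) = 1/(-463855 + 2*sqrt(2))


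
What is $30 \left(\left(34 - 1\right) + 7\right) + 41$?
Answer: $1241$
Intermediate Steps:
$30 \left(\left(34 - 1\right) + 7\right) + 41 = 30 \left(33 + 7\right) + 41 = 30 \cdot 40 + 41 = 1200 + 41 = 1241$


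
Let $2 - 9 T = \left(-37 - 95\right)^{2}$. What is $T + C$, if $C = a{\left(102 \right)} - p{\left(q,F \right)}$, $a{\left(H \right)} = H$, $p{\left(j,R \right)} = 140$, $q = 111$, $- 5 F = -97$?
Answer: $- \frac{17764}{9} \approx -1973.8$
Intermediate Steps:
$F = \frac{97}{5}$ ($F = \left(- \frac{1}{5}\right) \left(-97\right) = \frac{97}{5} \approx 19.4$)
$C = -38$ ($C = 102 - 140 = -38$)
$T = - \frac{17422}{9}$ ($T = \frac{2}{9} - \frac{\left(-37 - 95\right)^{2}}{9} = \frac{2}{9} - \frac{\left(-132\right)^{2}}{9} = \frac{2}{9} - 1936 = - \frac{17422}{9} \approx -1935.8$)
$T + C = - \frac{17422}{9} - 38 = - \frac{17764}{9}$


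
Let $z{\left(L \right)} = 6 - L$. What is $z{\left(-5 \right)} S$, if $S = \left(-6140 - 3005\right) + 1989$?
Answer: $-78716$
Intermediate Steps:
$S = -7156$ ($S = -9145 + 1989 = -7156$)
$z{\left(-5 \right)} S = \left(6 - -5\right) \left(-7156\right) = \left(6 + 5\right) \left(-7156\right) = 11 \left(-7156\right) = -78716$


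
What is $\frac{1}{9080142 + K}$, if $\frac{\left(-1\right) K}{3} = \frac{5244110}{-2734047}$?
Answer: $\frac{911349}{8275183575668} \approx 1.1013 \cdot 10^{-7}$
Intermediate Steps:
$K = \frac{5244110}{911349}$ ($K = - 3 \frac{5244110}{-2734047} = - 3 \cdot 5244110 \left(- \frac{1}{2734047}\right) = \left(-3\right) \left(- \frac{5244110}{2734047}\right) = \frac{5244110}{911349} \approx 5.7542$)
$\frac{1}{9080142 + K} = \frac{1}{9080142 + \frac{5244110}{911349}} = \frac{1}{\frac{8275183575668}{911349}} = \frac{911349}{8275183575668}$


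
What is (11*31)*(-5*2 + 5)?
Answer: -1705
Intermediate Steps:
(11*31)*(-5*2 + 5) = 341*(-10 + 5) = 341*(-5) = -1705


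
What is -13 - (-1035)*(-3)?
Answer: -3118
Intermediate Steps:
-13 - (-1035)*(-3) = -13 - 69*45 = -13 - 3105 = -3118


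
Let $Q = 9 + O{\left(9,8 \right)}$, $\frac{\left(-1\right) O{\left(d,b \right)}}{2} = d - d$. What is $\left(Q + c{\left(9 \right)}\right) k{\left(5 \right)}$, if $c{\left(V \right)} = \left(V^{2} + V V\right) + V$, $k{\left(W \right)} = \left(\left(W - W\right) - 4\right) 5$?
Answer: $-3600$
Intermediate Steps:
$k{\left(W \right)} = -20$ ($k{\left(W \right)} = \left(0 - 4\right) 5 = \left(-4\right) 5 = -20$)
$O{\left(d,b \right)} = 0$ ($O{\left(d,b \right)} = - 2 \left(d - d\right) = \left(-2\right) 0 = 0$)
$Q = 9$ ($Q = 9 + 0 = 9$)
$c{\left(V \right)} = V + 2 V^{2}$ ($c{\left(V \right)} = \left(V^{2} + V^{2}\right) + V = 2 V^{2} + V = V + 2 V^{2}$)
$\left(Q + c{\left(9 \right)}\right) k{\left(5 \right)} = \left(9 + 9 \left(1 + 2 \cdot 9\right)\right) \left(-20\right) = \left(9 + 9 \left(1 + 18\right)\right) \left(-20\right) = \left(9 + 9 \cdot 19\right) \left(-20\right) = \left(9 + 171\right) \left(-20\right) = 180 \left(-20\right) = -3600$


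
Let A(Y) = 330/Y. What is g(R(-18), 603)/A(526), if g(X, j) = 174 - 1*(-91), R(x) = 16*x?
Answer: 13939/33 ≈ 422.39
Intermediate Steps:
g(X, j) = 265 (g(X, j) = 174 + 91 = 265)
g(R(-18), 603)/A(526) = 265/((330/526)) = 265/((330*(1/526))) = 265/(165/263) = 265*(263/165) = 13939/33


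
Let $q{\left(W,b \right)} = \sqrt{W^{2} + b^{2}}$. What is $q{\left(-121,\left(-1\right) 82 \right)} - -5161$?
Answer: $5161 + \sqrt{21365} \approx 5307.2$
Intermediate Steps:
$q{\left(-121,\left(-1\right) 82 \right)} - -5161 = \sqrt{\left(-121\right)^{2} + \left(\left(-1\right) 82\right)^{2}} - -5161 = \sqrt{14641 + \left(-82\right)^{2}} + 5161 = \sqrt{14641 + 6724} + 5161 = \sqrt{21365} + 5161 = 5161 + \sqrt{21365}$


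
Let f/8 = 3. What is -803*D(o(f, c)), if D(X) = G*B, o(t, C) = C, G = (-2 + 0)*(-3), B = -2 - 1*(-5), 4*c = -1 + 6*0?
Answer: -14454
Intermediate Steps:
c = -1/4 (c = (-1 + 6*0)/4 = (-1 + 0)/4 = (1/4)*(-1) = -1/4 ≈ -0.25000)
B = 3 (B = -2 + 5 = 3)
f = 24 (f = 8*3 = 24)
G = 6 (G = -2*(-3) = 6)
D(X) = 18 (D(X) = 6*3 = 18)
-803*D(o(f, c)) = -803*18 = -14454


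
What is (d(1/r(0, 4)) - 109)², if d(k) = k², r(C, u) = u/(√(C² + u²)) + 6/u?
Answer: 7403841/625 ≈ 11846.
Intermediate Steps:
r(C, u) = 6/u + u/√(C² + u²) (r(C, u) = u/√(C² + u²) + 6/u = 6/u + u/√(C² + u²))
(d(1/r(0, 4)) - 109)² = ((1/(6/4 + 4/√(0² + 4²)))² - 109)² = ((1/(6*(¼) + 4/√(0 + 16)))² - 109)² = ((1/(3/2 + 4/√16))² - 109)² = ((1/(3/2 + 4*(¼)))² - 109)² = ((1/(3/2 + 1))² - 109)² = ((1/(5/2))² - 109)² = ((1*(⅖))² - 109)² = ((⅖)² - 109)² = (4/25 - 109)² = (-2721/25)² = 7403841/625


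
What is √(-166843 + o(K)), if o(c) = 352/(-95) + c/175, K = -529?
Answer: I*√73785121018/665 ≈ 408.47*I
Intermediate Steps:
o(c) = -352/95 + c/175 (o(c) = 352*(-1/95) + c*(1/175) = -352/95 + c/175)
√(-166843 + o(K)) = √(-166843 + (-352/95 + (1/175)*(-529))) = √(-166843 + (-352/95 - 529/175)) = √(-166843 - 22371/3325) = √(-554775346/3325) = I*√73785121018/665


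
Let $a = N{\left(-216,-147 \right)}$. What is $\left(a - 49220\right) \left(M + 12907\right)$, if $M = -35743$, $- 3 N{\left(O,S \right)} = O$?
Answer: $1122343728$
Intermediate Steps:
$N{\left(O,S \right)} = - \frac{O}{3}$
$a = 72$ ($a = \left(- \frac{1}{3}\right) \left(-216\right) = 72$)
$\left(a - 49220\right) \left(M + 12907\right) = \left(72 - 49220\right) \left(-35743 + 12907\right) = \left(-49148\right) \left(-22836\right) = 1122343728$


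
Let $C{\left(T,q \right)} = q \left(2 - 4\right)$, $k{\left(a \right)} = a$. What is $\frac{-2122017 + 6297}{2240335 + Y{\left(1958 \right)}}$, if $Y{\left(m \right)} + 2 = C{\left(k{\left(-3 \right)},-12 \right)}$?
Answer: $- \frac{2115720}{2240357} \approx -0.94437$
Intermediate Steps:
$C{\left(T,q \right)} = - 2 q$ ($C{\left(T,q \right)} = q \left(-2\right) = - 2 q$)
$Y{\left(m \right)} = 22$ ($Y{\left(m \right)} = -2 - -24 = -2 + 24 = 22$)
$\frac{-2122017 + 6297}{2240335 + Y{\left(1958 \right)}} = \frac{-2122017 + 6297}{2240335 + 22} = - \frac{2115720}{2240357}$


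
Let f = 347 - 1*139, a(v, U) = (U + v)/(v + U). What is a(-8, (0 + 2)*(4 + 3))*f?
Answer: 208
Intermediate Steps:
a(v, U) = 1 (a(v, U) = (U + v)/(U + v) = 1)
f = 208 (f = 347 - 139 = 208)
a(-8, (0 + 2)*(4 + 3))*f = 1*208 = 208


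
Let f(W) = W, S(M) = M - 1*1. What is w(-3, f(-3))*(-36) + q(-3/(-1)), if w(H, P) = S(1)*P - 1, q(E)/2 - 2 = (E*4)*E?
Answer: 112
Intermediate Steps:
S(M) = -1 + M (S(M) = M - 1 = -1 + M)
q(E) = 4 + 8*E² (q(E) = 4 + 2*((E*4)*E) = 4 + 2*((4*E)*E) = 4 + 2*(4*E²) = 4 + 8*E²)
w(H, P) = -1 (w(H, P) = (-1 + 1)*P - 1 = 0*P - 1 = 0 - 1 = -1)
w(-3, f(-3))*(-36) + q(-3/(-1)) = -1*(-36) + (4 + 8*(-3/(-1))²) = 36 + (4 + 8*(-3*(-1))²) = 36 + (4 + 8*3²) = 36 + (4 + 8*9) = 36 + (4 + 72) = 36 + 76 = 112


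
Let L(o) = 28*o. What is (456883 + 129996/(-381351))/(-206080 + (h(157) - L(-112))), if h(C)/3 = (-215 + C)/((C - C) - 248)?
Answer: -7201616569396/3198895364373 ≈ -2.2513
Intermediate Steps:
h(C) = 645/248 - 3*C/248 (h(C) = 3*((-215 + C)/((C - C) - 248)) = 3*((-215 + C)/(0 - 248)) = 3*((-215 + C)/(-248)) = 3*((-215 + C)*(-1/248)) = 3*(215/248 - C/248) = 645/248 - 3*C/248)
(456883 + 129996/(-381351))/(-206080 + (h(157) - L(-112))) = (456883 + 129996/(-381351))/(-206080 + ((645/248 - 3/248*157) - 28*(-112))) = (456883 + 129996*(-1/381351))/(-206080 + ((645/248 - 471/248) - 1*(-3136))) = (456883 - 43332/127117)/(-206080 + (87/124 + 3136)) = 58077552979/(127117*(-206080 + 388951/124)) = 58077552979/(127117*(-25164969/124)) = (58077552979/127117)*(-124/25164969) = -7201616569396/3198895364373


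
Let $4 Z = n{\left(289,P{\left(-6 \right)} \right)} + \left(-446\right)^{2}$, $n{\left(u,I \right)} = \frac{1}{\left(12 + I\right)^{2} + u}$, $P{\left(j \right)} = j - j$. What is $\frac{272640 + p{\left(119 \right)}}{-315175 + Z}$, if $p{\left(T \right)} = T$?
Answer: $- \frac{472418588}{459752471} \approx -1.0275$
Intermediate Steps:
$P{\left(j \right)} = 0$
$n{\left(u,I \right)} = \frac{1}{u + \left(12 + I\right)^{2}}$
$Z = \frac{86130629}{1732}$ ($Z = \frac{\frac{1}{289 + \left(12 + 0\right)^{2}} + \left(-446\right)^{2}}{4} = \frac{\frac{1}{289 + 12^{2}} + 198916}{4} = \frac{\frac{1}{289 + 144} + 198916}{4} = \frac{\frac{1}{433} + 198916}{4} = \frac{1}{4} \cdot \frac{86130629}{433} = \frac{86130629}{1732} \approx 49729.0$)
$\frac{272640 + p{\left(119 \right)}}{-315175 + Z} = \frac{272640 + 119}{-315175 + \frac{86130629}{1732}} = \frac{272759}{- \frac{459752471}{1732}} = 272759 \left(- \frac{1732}{459752471}\right) = - \frac{472418588}{459752471}$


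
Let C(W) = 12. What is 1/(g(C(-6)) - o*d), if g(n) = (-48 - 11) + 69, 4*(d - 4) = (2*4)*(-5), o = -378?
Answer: -1/2258 ≈ -0.00044287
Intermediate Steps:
d = -6 (d = 4 + ((2*4)*(-5))/4 = 4 + (8*(-5))/4 = 4 + (1/4)*(-40) = 4 - 10 = -6)
g(n) = 10 (g(n) = -59 + 69 = 10)
1/(g(C(-6)) - o*d) = 1/(10 - (-378)*(-6)) = 1/(10 - 1*2268) = 1/(10 - 2268) = 1/(-2258) = -1/2258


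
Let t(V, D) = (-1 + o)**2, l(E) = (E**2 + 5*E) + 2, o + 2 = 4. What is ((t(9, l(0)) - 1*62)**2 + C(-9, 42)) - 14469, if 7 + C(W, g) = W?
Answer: -10764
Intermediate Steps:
o = 2 (o = -2 + 4 = 2)
C(W, g) = -7 + W
l(E) = 2 + E**2 + 5*E
t(V, D) = 1 (t(V, D) = (-1 + 2)**2 = 1**2 = 1)
((t(9, l(0)) - 1*62)**2 + C(-9, 42)) - 14469 = ((1 - 1*62)**2 + (-7 - 9)) - 14469 = ((1 - 62)**2 - 16) - 14469 = ((-61)**2 - 16) - 14469 = (3721 - 16) - 14469 = 3705 - 14469 = -10764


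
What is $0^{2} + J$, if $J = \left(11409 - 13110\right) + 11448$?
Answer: $9747$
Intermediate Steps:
$J = 9747$ ($J = -1701 + 11448 = 9747$)
$0^{2} + J = 0^{2} + 9747 = 0 + 9747 = 9747$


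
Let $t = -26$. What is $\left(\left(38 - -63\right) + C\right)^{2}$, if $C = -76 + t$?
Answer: $1$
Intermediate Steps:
$C = -102$ ($C = -76 - 26 = -102$)
$\left(\left(38 - -63\right) + C\right)^{2} = \left(\left(38 - -63\right) - 102\right)^{2} = \left(\left(38 + 63\right) - 102\right)^{2} = \left(101 - 102\right)^{2} = \left(-1\right)^{2} = 1$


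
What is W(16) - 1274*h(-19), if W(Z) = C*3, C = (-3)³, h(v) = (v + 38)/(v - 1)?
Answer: 11293/10 ≈ 1129.3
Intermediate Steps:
h(v) = (38 + v)/(-1 + v)
C = -27
W(Z) = -81 (W(Z) = -27*3 = -81)
W(16) - 1274*h(-19) = -81 - 1274*(38 - 19)/(-1 - 19) = -81 - 1274*19/(-20) = -81 - (-637)*19/10 = -81 - 1274*(-19/20) = -81 + 12103/10 = 11293/10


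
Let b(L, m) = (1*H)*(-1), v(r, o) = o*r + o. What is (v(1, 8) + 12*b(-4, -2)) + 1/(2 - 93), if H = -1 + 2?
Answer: 363/91 ≈ 3.9890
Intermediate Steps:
v(r, o) = o + o*r
H = 1
b(L, m) = -1 (b(L, m) = (1*1)*(-1) = 1*(-1) = -1)
(v(1, 8) + 12*b(-4, -2)) + 1/(2 - 93) = (8*(1 + 1) + 12*(-1)) + 1/(2 - 93) = (8*2 - 12) + 1/(-91) = (16 - 12) - 1/91 = 4 - 1/91 = 363/91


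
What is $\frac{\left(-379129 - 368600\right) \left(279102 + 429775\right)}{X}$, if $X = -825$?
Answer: $\frac{176682630111}{275} \approx 6.4248 \cdot 10^{8}$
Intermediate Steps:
$\frac{\left(-379129 - 368600\right) \left(279102 + 429775\right)}{X} = \frac{\left(-379129 - 368600\right) \left(279102 + 429775\right)}{-825} = \left(-747729\right) 708877 \left(- \frac{1}{825}\right) = \left(-530047890333\right) \left(- \frac{1}{825}\right) = \frac{176682630111}{275}$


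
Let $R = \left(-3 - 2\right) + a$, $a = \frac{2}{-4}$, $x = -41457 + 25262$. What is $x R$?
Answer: $\frac{178145}{2} \approx 89073.0$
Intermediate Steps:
$x = -16195$
$a = - \frac{1}{2}$ ($a = 2 \left(- \frac{1}{4}\right) = - \frac{1}{2} \approx -0.5$)
$R = - \frac{11}{2}$ ($R = \left(-3 - 2\right) - \frac{1}{2} = -5 - \frac{1}{2} = - \frac{11}{2} \approx -5.5$)
$x R = \left(-16195\right) \left(- \frac{11}{2}\right) = \frac{178145}{2}$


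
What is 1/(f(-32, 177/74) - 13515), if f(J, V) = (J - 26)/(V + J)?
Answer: -2191/29607073 ≈ -7.4003e-5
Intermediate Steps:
f(J, V) = (-26 + J)/(J + V)
1/(f(-32, 177/74) - 13515) = 1/((-26 - 32)/(-32 + 177/74) - 13515) = 1/(-58/(-32 + 177*(1/74)) - 13515) = 1/(-58/(-32 + 177/74) - 13515) = 1/(-58/(-2191/74) - 13515) = 1/(-74/2191*(-58) - 13515) = 1/(4292/2191 - 13515) = 1/(-29607073/2191) = -2191/29607073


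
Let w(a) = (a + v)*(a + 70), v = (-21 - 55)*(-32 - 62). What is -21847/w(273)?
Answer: -3121/363433 ≈ -0.0085876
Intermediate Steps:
v = 7144 (v = -76*(-94) = 7144)
w(a) = (70 + a)*(7144 + a) (w(a) = (a + 7144)*(a + 70) = (7144 + a)*(70 + a) = (70 + a)*(7144 + a))
-21847/w(273) = -21847/(500080 + 273² + 7214*273) = -21847/(500080 + 74529 + 1969422) = -21847/2544031 = -21847*1/2544031 = -3121/363433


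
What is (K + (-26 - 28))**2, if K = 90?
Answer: 1296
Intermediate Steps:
(K + (-26 - 28))**2 = (90 + (-26 - 28))**2 = (90 - 54)**2 = 36**2 = 1296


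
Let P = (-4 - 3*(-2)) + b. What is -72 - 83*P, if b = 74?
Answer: -6380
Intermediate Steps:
P = 76 (P = (-4 - 3*(-2)) + 74 = (-4 + 6) + 74 = 2 + 74 = 76)
-72 - 83*P = -72 - 83*76 = -72 - 6308 = -6380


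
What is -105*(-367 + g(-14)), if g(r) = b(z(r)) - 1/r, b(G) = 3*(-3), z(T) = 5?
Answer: 78945/2 ≈ 39473.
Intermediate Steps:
b(G) = -9
g(r) = -9 - 1/r
-105*(-367 + g(-14)) = -105*(-367 + (-9 - 1/(-14))) = -105*(-367 + (-9 - 1*(-1/14))) = -105*(-367 + (-9 + 1/14)) = -105*(-367 - 125/14) = -105*(-5263/14) = 78945/2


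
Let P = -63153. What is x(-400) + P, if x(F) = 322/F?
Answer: -12630761/200 ≈ -63154.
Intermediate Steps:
x(-400) + P = 322/(-400) - 63153 = 322*(-1/400) - 63153 = -161/200 - 63153 = -12630761/200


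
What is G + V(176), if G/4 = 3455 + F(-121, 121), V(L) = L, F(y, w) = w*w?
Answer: 72560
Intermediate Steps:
F(y, w) = w**2
G = 72384 (G = 4*(3455 + 121**2) = 4*(3455 + 14641) = 4*18096 = 72384)
G + V(176) = 72384 + 176 = 72560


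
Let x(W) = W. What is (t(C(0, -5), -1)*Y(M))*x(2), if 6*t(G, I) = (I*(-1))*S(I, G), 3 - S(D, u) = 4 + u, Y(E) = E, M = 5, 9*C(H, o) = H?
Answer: -5/3 ≈ -1.6667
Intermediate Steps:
C(H, o) = H/9
S(D, u) = -1 - u (S(D, u) = 3 - (4 + u) = 3 + (-4 - u) = -1 - u)
t(G, I) = -I*(-1 - G)/6 (t(G, I) = ((I*(-1))*(-1 - G))/6 = ((-I)*(-1 - G))/6 = (-I*(-1 - G))/6 = -I*(-1 - G)/6)
(t(C(0, -5), -1)*Y(M))*x(2) = (((⅙)*(-1)*(1 + (⅑)*0))*5)*2 = (((⅙)*(-1)*(1 + 0))*5)*2 = (((⅙)*(-1)*1)*5)*2 = -⅙*5*2 = -⅚*2 = -5/3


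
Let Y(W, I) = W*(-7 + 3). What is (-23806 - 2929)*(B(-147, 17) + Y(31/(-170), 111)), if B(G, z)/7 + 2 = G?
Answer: 473706771/17 ≈ 2.7865e+7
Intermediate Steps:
B(G, z) = -14 + 7*G
Y(W, I) = -4*W (Y(W, I) = W*(-4) = -4*W)
(-23806 - 2929)*(B(-147, 17) + Y(31/(-170), 111)) = (-23806 - 2929)*((-14 + 7*(-147)) - 124/(-170)) = -26735*((-14 - 1029) - 124*(-1)/170) = -26735*(-1043 - 4*(-31/170)) = -26735*(-1043 + 62/85) = -26735*(-88593/85) = 473706771/17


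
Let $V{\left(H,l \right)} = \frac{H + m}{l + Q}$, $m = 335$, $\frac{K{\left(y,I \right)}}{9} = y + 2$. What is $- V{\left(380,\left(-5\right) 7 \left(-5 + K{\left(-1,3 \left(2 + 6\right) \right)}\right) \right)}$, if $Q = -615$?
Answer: $\frac{143}{151} \approx 0.94702$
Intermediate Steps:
$K{\left(y,I \right)} = 18 + 9 y$ ($K{\left(y,I \right)} = 9 \left(y + 2\right) = 9 \left(2 + y\right) = 18 + 9 y$)
$V{\left(H,l \right)} = \frac{335 + H}{-615 + l}$ ($V{\left(H,l \right)} = \frac{H + 335}{l - 615} = \frac{335 + H}{-615 + l}$)
$- V{\left(380,\left(-5\right) 7 \left(-5 + K{\left(-1,3 \left(2 + 6\right) \right)}\right) \right)} = - \frac{335 + 380}{-615 + \left(-5\right) 7 \left(-5 + \left(18 + 9 \left(-1\right)\right)\right)} = - \frac{715}{-615 - 35 \left(-5 + \left(18 - 9\right)\right)} = - \frac{715}{-615 - 35 \left(-5 + 9\right)} = - \frac{715}{-615 - 140} = - \frac{715}{-755} = - \frac{\left(-1\right) 715}{755} = \left(-1\right) \left(- \frac{143}{151}\right) = \frac{143}{151}$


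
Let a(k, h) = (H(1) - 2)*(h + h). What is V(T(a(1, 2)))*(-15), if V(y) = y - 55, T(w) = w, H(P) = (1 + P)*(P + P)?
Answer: 705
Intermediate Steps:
H(P) = 2*P*(1 + P) (H(P) = (1 + P)*(2*P) = 2*P*(1 + P))
a(k, h) = 4*h (a(k, h) = (2*1*(1 + 1) - 2)*(h + h) = (2*1*2 - 2)*(2*h) = (4 - 2)*(2*h) = 2*(2*h) = 4*h)
V(y) = -55 + y
V(T(a(1, 2)))*(-15) = (-55 + 4*2)*(-15) = (-55 + 8)*(-15) = -47*(-15) = 705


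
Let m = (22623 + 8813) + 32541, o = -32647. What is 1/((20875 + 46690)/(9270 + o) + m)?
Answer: 23377/1495522764 ≈ 1.5631e-5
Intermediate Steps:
m = 63977 (m = 31436 + 32541 = 63977)
1/((20875 + 46690)/(9270 + o) + m) = 1/((20875 + 46690)/(9270 - 32647) + 63977) = 1/(67565/(-23377) + 63977) = 1/(67565*(-1/23377) + 63977) = 1/(-67565/23377 + 63977) = 1/(1495522764/23377) = 23377/1495522764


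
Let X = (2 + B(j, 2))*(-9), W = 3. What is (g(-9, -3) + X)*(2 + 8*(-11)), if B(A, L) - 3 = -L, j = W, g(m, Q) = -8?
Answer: 3010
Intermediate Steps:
j = 3
B(A, L) = 3 - L
X = -27 (X = (2 + (3 - 1*2))*(-9) = (2 + (3 - 2))*(-9) = (2 + 1)*(-9) = 3*(-9) = -27)
(g(-9, -3) + X)*(2 + 8*(-11)) = (-8 - 27)*(2 + 8*(-11)) = -35*(2 - 88) = -35*(-86) = 3010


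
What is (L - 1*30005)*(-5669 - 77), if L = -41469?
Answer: 410689604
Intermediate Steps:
(L - 1*30005)*(-5669 - 77) = (-41469 - 1*30005)*(-5669 - 77) = (-41469 - 30005)*(-5746) = -71474*(-5746) = 410689604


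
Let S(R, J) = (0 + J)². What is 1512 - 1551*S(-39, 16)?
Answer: -395544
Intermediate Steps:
S(R, J) = J²
1512 - 1551*S(-39, 16) = 1512 - 1551*16² = 1512 - 1551*256 = 1512 - 397056 = -395544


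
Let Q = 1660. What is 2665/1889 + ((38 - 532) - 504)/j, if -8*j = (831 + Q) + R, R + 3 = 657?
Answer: 23463201/5940905 ≈ 3.9494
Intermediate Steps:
R = 654 (R = -3 + 657 = 654)
j = -3145/8 (j = -((831 + 1660) + 654)/8 = -(2491 + 654)/8 = -⅛*3145 = -3145/8 ≈ -393.13)
2665/1889 + ((38 - 532) - 504)/j = 2665/1889 + ((38 - 532) - 504)/(-3145/8) = 2665*(1/1889) + (-494 - 504)*(-8/3145) = 2665/1889 - 998*(-8/3145) = 2665/1889 + 7984/3145 = 23463201/5940905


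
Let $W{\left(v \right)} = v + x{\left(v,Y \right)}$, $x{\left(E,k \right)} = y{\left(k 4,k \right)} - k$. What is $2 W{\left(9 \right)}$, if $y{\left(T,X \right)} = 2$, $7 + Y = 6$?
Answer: $24$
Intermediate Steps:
$Y = -1$ ($Y = -7 + 6 = -1$)
$x{\left(E,k \right)} = 2 - k$
$W{\left(v \right)} = 3 + v$ ($W{\left(v \right)} = v + \left(2 - -1\right) = v + \left(2 + 1\right) = v + 3 = 3 + v$)
$2 W{\left(9 \right)} = 2 \left(3 + 9\right) = 2 \cdot 12 = 24$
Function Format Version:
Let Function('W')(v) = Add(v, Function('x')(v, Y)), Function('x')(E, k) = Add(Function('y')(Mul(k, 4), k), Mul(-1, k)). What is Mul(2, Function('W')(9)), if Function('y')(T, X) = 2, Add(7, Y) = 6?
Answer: 24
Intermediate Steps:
Y = -1 (Y = Add(-7, 6) = -1)
Function('x')(E, k) = Add(2, Mul(-1, k))
Function('W')(v) = Add(3, v) (Function('W')(v) = Add(v, Add(2, Mul(-1, -1))) = Add(v, Add(2, 1)) = Add(v, 3) = Add(3, v))
Mul(2, Function('W')(9)) = Mul(2, Add(3, 9)) = Mul(2, 12) = 24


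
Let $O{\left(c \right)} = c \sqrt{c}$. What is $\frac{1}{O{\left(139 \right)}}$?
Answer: $\frac{\sqrt{139}}{19321} \approx 0.00061021$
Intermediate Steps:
$O{\left(c \right)} = c^{\frac{3}{2}}$
$\frac{1}{O{\left(139 \right)}} = \frac{1}{139^{\frac{3}{2}}} = \frac{1}{139 \sqrt{139}} = \frac{\sqrt{139}}{19321}$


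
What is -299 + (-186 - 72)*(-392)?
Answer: 100837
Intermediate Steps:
-299 + (-186 - 72)*(-392) = -299 - 258*(-392) = -299 + 101136 = 100837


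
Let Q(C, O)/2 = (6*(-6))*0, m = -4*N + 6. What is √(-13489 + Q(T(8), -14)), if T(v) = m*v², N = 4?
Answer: I*√13489 ≈ 116.14*I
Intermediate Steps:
m = -10 (m = -4*4 + 6 = -16 + 6 = -10)
T(v) = -10*v²
Q(C, O) = 0 (Q(C, O) = 2*((6*(-6))*0) = 2*(-36*0) = 2*0 = 0)
√(-13489 + Q(T(8), -14)) = √(-13489 + 0) = √(-13489) = I*√13489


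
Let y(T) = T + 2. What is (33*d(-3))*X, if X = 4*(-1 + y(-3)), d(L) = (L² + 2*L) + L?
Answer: 0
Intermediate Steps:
y(T) = 2 + T
d(L) = L² + 3*L
X = -8 (X = 4*(-1 + (2 - 3)) = 4*(-1 - 1) = 4*(-2) = -8)
(33*d(-3))*X = (33*(-3*(3 - 3)))*(-8) = (33*(-3*0))*(-8) = (33*0)*(-8) = 0*(-8) = 0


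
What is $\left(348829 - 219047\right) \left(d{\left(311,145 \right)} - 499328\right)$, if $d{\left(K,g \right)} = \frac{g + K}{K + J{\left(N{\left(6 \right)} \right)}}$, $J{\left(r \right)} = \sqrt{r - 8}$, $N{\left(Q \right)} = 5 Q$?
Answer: $- \frac{2088814315070864}{32233} - \frac{19726864 \sqrt{22}}{32233} \approx -6.4804 \cdot 10^{10}$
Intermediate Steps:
$J{\left(r \right)} = \sqrt{-8 + r}$
$d{\left(K,g \right)} = \frac{K + g}{K + \sqrt{22}}$ ($d{\left(K,g \right)} = \frac{g + K}{K + \sqrt{-8 + 5 \cdot 6}} = \frac{K + g}{K + \sqrt{-8 + 30}} = \frac{K + g}{K + \sqrt{22}}$)
$\left(348829 - 219047\right) \left(d{\left(311,145 \right)} - 499328\right) = \left(348829 - 219047\right) \left(\frac{311 + 145}{311 + \sqrt{22}} - 499328\right) = 129782 \left(\frac{1}{311 + \sqrt{22}} \cdot 456 - 499328\right) = 129782 \left(\frac{456}{311 + \sqrt{22}} - 499328\right) = 129782 \left(-499328 + \frac{456}{311 + \sqrt{22}}\right) = -64803786496 + \frac{59180592}{311 + \sqrt{22}}$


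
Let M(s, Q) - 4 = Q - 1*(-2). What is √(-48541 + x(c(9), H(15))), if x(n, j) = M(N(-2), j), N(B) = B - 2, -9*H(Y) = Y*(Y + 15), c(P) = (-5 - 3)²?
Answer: I*√48585 ≈ 220.42*I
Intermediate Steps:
c(P) = 64 (c(P) = (-8)² = 64)
H(Y) = -Y*(15 + Y)/9 (H(Y) = -Y*(Y + 15)/9 = -Y*(15 + Y)/9)
N(B) = -2 + B
M(s, Q) = 6 + Q (M(s, Q) = 4 + (Q - 1*(-2)) = 4 + (Q + 2) = 4 + (2 + Q) = 6 + Q)
x(n, j) = 6 + j
√(-48541 + x(c(9), H(15))) = √(-48541 + (6 - ⅑*15*(15 + 15))) = √(-48541 + (6 - ⅑*15*30)) = √(-48541 + (6 - 50)) = √(-48541 - 44) = √(-48585) = I*√48585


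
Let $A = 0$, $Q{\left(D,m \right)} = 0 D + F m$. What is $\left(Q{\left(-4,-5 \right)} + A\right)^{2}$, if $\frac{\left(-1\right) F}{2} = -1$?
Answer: $100$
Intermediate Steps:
$F = 2$ ($F = \left(-2\right) \left(-1\right) = 2$)
$Q{\left(D,m \right)} = 2 m$ ($Q{\left(D,m \right)} = 0 D + 2 m = 0 + 2 m = 2 m$)
$\left(Q{\left(-4,-5 \right)} + A\right)^{2} = \left(2 \left(-5\right) + 0\right)^{2} = \left(-10 + 0\right)^{2} = \left(-10\right)^{2} = 100$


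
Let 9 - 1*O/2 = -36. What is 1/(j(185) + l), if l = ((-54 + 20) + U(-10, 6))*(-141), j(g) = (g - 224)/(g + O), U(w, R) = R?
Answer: 275/1085661 ≈ 0.00025330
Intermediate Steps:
O = 90 (O = 18 - 2*(-36) = 18 + 72 = 90)
j(g) = (-224 + g)/(90 + g) (j(g) = (g - 224)/(g + 90) = (-224 + g)/(90 + g))
l = 3948 (l = ((-54 + 20) + 6)*(-141) = (-34 + 6)*(-141) = -28*(-141) = 3948)
1/(j(185) + l) = 1/((-224 + 185)/(90 + 185) + 3948) = 1/(-39/275 + 3948) = 1/(1085661/275) = 275/1085661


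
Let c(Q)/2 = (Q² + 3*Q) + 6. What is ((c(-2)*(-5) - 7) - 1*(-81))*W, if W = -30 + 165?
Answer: 4590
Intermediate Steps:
W = 135
c(Q) = 12 + 2*Q² + 6*Q (c(Q) = 2*((Q² + 3*Q) + 6) = 2*(6 + Q² + 3*Q) = 12 + 2*Q² + 6*Q)
((c(-2)*(-5) - 7) - 1*(-81))*W = (((12 + 2*(-2)² + 6*(-2))*(-5) - 7) - 1*(-81))*135 = (((12 + 2*4 - 12)*(-5) - 7) + 81)*135 = (((12 + 8 - 12)*(-5) - 7) + 81)*135 = ((8*(-5) - 7) + 81)*135 = ((-40 - 7) + 81)*135 = (-47 + 81)*135 = 34*135 = 4590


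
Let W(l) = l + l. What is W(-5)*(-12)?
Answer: 120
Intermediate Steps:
W(l) = 2*l
W(-5)*(-12) = (2*(-5))*(-12) = -10*(-12) = 120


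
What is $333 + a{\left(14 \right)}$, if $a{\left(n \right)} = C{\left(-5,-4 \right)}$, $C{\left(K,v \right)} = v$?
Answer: $329$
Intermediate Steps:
$a{\left(n \right)} = -4$
$333 + a{\left(14 \right)} = 333 - 4 = 329$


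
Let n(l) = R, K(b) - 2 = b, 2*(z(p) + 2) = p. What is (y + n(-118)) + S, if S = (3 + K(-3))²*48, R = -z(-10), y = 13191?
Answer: 13390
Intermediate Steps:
z(p) = -2 + p/2
K(b) = 2 + b
R = 7 (R = -(-2 + (½)*(-10)) = -(-2 - 5) = -1*(-7) = 7)
n(l) = 7
S = 192 (S = (3 + (2 - 3))²*48 = (3 - 1)²*48 = 2²*48 = 4*48 = 192)
(y + n(-118)) + S = (13191 + 7) + 192 = 13198 + 192 = 13390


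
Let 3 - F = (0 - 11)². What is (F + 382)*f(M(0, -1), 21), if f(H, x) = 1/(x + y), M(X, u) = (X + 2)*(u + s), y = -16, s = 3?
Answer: 264/5 ≈ 52.800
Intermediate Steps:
M(X, u) = (2 + X)*(3 + u) (M(X, u) = (X + 2)*(u + 3) = (2 + X)*(3 + u))
F = -118 (F = 3 - (0 - 11)² = 3 - 1*(-11)² = 3 - 1*121 = 3 - 121 = -118)
f(H, x) = 1/(-16 + x) (f(H, x) = 1/(x - 16) = 1/(-16 + x))
(F + 382)*f(M(0, -1), 21) = (-118 + 382)/(-16 + 21) = 264/5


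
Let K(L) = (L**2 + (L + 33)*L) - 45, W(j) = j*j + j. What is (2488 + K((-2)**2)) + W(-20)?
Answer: 2987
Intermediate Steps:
W(j) = j + j**2 (W(j) = j**2 + j = j + j**2)
K(L) = -45 + L**2 + L*(33 + L) (K(L) = (L**2 + (33 + L)*L) - 45 = (L**2 + L*(33 + L)) - 45 = -45 + L**2 + L*(33 + L))
(2488 + K((-2)**2)) + W(-20) = (2488 + (-45 + 2*((-2)**2)**2 + 33*(-2)**2)) - 20*(1 - 20) = (2488 + (-45 + 2*4**2 + 33*4)) - 20*(-19) = (2488 + (-45 + 2*16 + 132)) + 380 = (2488 + (-45 + 32 + 132)) + 380 = (2488 + 119) + 380 = 2607 + 380 = 2987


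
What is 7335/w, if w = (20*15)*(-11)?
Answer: -489/220 ≈ -2.2227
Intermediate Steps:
w = -3300 (w = 300*(-11) = -3300)
7335/w = 7335/(-3300) = 7335*(-1/3300) = -489/220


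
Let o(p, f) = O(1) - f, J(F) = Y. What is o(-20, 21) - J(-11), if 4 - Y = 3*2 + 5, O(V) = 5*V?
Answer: -9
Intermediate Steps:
Y = -7 (Y = 4 - (3*2 + 5) = 4 - (6 + 5) = 4 - 1*11 = 4 - 11 = -7)
J(F) = -7
o(p, f) = 5 - f (o(p, f) = 5*1 - f = 5 - f)
o(-20, 21) - J(-11) = (5 - 1*21) - 1*(-7) = (5 - 21) + 7 = -16 + 7 = -9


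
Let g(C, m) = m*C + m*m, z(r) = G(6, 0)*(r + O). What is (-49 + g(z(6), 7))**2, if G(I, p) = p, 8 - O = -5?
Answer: 0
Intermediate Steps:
O = 13 (O = 8 - 1*(-5) = 8 + 5 = 13)
z(r) = 0 (z(r) = 0*(r + 13) = 0*(13 + r) = 0)
g(C, m) = m**2 + C*m (g(C, m) = C*m + m**2 = m**2 + C*m)
(-49 + g(z(6), 7))**2 = (-49 + 7*(0 + 7))**2 = (-49 + 7*7)**2 = (-49 + 49)**2 = 0**2 = 0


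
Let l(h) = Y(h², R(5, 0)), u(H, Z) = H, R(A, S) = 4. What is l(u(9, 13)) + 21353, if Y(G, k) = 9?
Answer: 21362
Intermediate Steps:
l(h) = 9
l(u(9, 13)) + 21353 = 9 + 21353 = 21362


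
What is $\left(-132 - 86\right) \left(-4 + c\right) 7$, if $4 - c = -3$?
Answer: $-4578$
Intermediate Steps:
$c = 7$ ($c = 4 - -3 = 4 + 3 = 7$)
$\left(-132 - 86\right) \left(-4 + c\right) 7 = \left(-132 - 86\right) \left(-4 + 7\right) 7 = - 218 \cdot 3 \cdot 7 = \left(-218\right) 21 = -4578$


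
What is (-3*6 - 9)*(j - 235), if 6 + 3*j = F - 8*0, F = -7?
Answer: 6462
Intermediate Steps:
j = -13/3 (j = -2 + (-7 - 8*0)/3 = -2 + (-7 + 0)/3 = -2 + (1/3)*(-7) = -2 - 7/3 = -13/3 ≈ -4.3333)
(-3*6 - 9)*(j - 235) = (-3*6 - 9)*(-13/3 - 235) = (-18 - 9)*(-718/3) = -27*(-718/3) = 6462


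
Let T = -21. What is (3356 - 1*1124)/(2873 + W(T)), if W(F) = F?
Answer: 18/23 ≈ 0.78261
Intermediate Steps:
(3356 - 1*1124)/(2873 + W(T)) = (3356 - 1*1124)/(2873 - 21) = (3356 - 1124)/2852 = 2232*(1/2852) = 18/23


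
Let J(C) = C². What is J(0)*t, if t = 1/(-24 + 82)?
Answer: 0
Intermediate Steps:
t = 1/58 ≈ 0.017241
J(0)*t = 0²*(1/58) = 0*(1/58) = 0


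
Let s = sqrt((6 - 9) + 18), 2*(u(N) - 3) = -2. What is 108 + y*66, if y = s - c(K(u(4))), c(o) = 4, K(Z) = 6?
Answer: -156 + 66*sqrt(15) ≈ 99.617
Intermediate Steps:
u(N) = 2 (u(N) = 3 + (1/2)*(-2) = 3 - 1 = 2)
s = sqrt(15) (s = sqrt(-3 + 18) = sqrt(15) ≈ 3.8730)
y = -4 + sqrt(15) (y = sqrt(15) - 1*4 = sqrt(15) - 4 = -4 + sqrt(15) ≈ -0.12702)
108 + y*66 = 108 + (-4 + sqrt(15))*66 = 108 + (-264 + 66*sqrt(15)) = -156 + 66*sqrt(15)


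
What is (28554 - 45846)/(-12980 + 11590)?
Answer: 8646/695 ≈ 12.440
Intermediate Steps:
(28554 - 45846)/(-12980 + 11590) = -17292/(-1390) = -17292*(-1/1390) = 8646/695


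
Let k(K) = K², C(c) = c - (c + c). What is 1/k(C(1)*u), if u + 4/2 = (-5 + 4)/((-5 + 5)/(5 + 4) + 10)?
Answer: 100/441 ≈ 0.22676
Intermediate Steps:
u = -21/10 (u = -2 + (-5 + 4)/((-5 + 5)/(5 + 4) + 10) = -2 - 1/(0/9 + 10) = -2 - 1/(0*(⅑) + 10) = -2 - 1/(0 + 10) = -2 - 1/10 = -2 - 1*⅒ = -2 - ⅒ = -21/10 ≈ -2.1000)
C(c) = -c (C(c) = c - 2*c = -c)
1/k(C(1)*u) = 1/((-1*1*(-21/10))²) = 1/((-1*(-21/10))²) = 1/((21/10)²) = 1/(441/100) = 100/441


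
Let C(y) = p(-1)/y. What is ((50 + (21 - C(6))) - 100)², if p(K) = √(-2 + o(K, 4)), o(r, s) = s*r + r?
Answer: (174 + I*√7)²/36 ≈ 840.81 + 25.576*I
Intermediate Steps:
o(r, s) = r + r*s (o(r, s) = r*s + r = r + r*s)
p(K) = √(-2 + 5*K) (p(K) = √(-2 + K*(1 + 4)) = √(-2 + K*5) = √(-2 + 5*K))
C(y) = I*√7/y (C(y) = √(-2 + 5*(-1))/y = √(-2 - 5)/y = √(-7)/y = (I*√7)/y = I*√7/y)
((50 + (21 - C(6))) - 100)² = ((50 + (21 - I*√7/6)) - 100)² = ((71 - I*√7/6) - 100)² = (-29 - I*√7/6)²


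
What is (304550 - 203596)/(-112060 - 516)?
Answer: -50477/56288 ≈ -0.89676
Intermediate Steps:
(304550 - 203596)/(-112060 - 516) = 100954/(-112576) = 100954*(-1/112576) = -50477/56288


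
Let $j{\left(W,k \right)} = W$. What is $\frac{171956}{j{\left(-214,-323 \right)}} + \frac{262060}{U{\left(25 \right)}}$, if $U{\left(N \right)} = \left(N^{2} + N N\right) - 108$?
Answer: $- \frac{35073228}{61097} \approx -574.06$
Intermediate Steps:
$U{\left(N \right)} = -108 + 2 N^{2}$ ($U{\left(N \right)} = \left(N^{2} + N^{2}\right) - 108 = 2 N^{2} - 108 = -108 + 2 N^{2}$)
$\frac{171956}{j{\left(-214,-323 \right)}} + \frac{262060}{U{\left(25 \right)}} = \frac{171956}{-214} + \frac{262060}{-108 + 2 \cdot 25^{2}} = 171956 \left(- \frac{1}{214}\right) + \frac{262060}{-108 + 2 \cdot 625} = - \frac{85978}{107} + \frac{262060}{-108 + 1250} = - \frac{85978}{107} + \frac{262060}{1142} = - \frac{85978}{107} + 262060 \cdot \frac{1}{1142} = - \frac{85978}{107} + \frac{131030}{571} = - \frac{35073228}{61097}$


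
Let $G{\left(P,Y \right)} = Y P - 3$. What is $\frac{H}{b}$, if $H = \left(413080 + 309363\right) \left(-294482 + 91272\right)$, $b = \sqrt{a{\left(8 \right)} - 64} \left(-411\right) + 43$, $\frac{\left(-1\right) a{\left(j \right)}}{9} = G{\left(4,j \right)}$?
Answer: $- \frac{3156364303645}{27450587} - \frac{150844852185825 i \sqrt{13}}{27450587} \approx -1.1498 \cdot 10^{5} - 1.9813 \cdot 10^{7} i$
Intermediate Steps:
$G{\left(P,Y \right)} = -3 + P Y$ ($G{\left(P,Y \right)} = P Y - 3 = -3 + P Y$)
$a{\left(j \right)} = 27 - 36 j$ ($a{\left(j \right)} = - 9 \left(-3 + 4 j\right) = 27 - 36 j$)
$b = 43 - 2055 i \sqrt{13}$ ($b = \sqrt{\left(27 - 288\right) - 64} \left(-411\right) + 43 = \sqrt{-261 - 64} \left(-411\right) + 43 = \sqrt{-325} \left(-411\right) + 43 = 5 i \sqrt{13} \left(-411\right) + 43 = - 2055 i \sqrt{13} + 43 = 43 - 2055 i \sqrt{13} \approx 43.0 - 7409.4 i$)
$H = -146807642030$ ($H = 722443 \left(-203210\right) = -146807642030$)
$\frac{H}{b} = - \frac{146807642030}{43 - 2055 i \sqrt{13}}$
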